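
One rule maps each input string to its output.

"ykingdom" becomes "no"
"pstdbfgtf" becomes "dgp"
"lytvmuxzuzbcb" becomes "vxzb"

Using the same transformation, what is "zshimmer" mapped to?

In each case the input is transformed by: move the first character to the end, then keep one character in every 3, starting at position 3 (positions 3rd, 6th, 9th, ...).
"zshimmer" → "shimmerz" → "ie".

ie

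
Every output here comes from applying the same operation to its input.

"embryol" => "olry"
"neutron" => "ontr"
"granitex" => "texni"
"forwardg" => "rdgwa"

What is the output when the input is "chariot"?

otri

Rule — delete the first 3 characters, then move the first 2 characters to the end (rotate left by 2).
"chariot" → "riot" → "otri".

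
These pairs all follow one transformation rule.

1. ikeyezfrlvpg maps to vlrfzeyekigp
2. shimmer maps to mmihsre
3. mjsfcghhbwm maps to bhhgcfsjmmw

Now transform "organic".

nagroci

Rule — move the last 2 characters to the front (rotate right by 2), then reverse the string.
Working it through for "organic": intermediate "icorgan", final "nagroci".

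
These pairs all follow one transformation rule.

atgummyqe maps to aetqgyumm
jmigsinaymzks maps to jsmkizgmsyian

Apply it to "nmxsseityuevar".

Rule — take characters alternately from the front and the back (1st, last, 2nd, 2nd-last, ...).
For "nmxsseityuevar" the result is "nrmaxvsesueyit".

nrmaxvsesueyit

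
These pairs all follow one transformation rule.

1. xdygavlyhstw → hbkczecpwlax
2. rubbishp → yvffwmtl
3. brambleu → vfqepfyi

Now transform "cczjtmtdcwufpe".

What's happening: swap each adjacent pair of characters (1↔2, 3↔4, ...), then shift every letter 4 places forward in the alphabet (wrapping around).
For "cczjtmtdcwufpe", step one produces "ccjzmtdtwcfuep"; step two turns that into "ggndqxhxagjyit".

ggndqxhxagjyit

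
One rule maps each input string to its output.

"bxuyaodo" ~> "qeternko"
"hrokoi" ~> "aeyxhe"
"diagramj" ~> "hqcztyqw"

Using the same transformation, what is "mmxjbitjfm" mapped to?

Each output is the input with this applied: swap the front and back halves of the string, then shift every letter 10 places backward in the alphabet (wrapping around).
"mmxjbitjfm" → "itjfmmmxjb" → "yjzvcccnzr".

yjzvcccnzr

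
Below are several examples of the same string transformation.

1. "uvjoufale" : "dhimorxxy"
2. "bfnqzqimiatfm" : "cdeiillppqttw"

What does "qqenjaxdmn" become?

The rule is to shift every letter 3 places forward in the alphabet (wrapping around), then sort the characters into alphabetical order.
On "qqenjaxdmn": the first step gives "tthqmdagpq", and the second then gives "adghmpqqtt".

adghmpqqtt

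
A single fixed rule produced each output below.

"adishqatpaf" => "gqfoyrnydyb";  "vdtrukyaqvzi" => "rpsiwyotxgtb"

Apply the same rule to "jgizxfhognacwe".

The rule is to move the first 2 characters to the end (rotate left by 2), then shift every letter 2 places backward in the alphabet (wrapping around).
For "jgizxfhognacwe", step one produces "izxfhognacwejg"; step two turns that into "gxvdfmelyauche".

gxvdfmelyauche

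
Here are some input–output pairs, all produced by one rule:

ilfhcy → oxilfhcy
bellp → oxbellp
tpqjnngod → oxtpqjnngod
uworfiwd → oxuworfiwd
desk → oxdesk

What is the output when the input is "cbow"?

oxcbow

Looking at the pairs, the operation is to prepend "ox".
Doing the same to "cbow": "oxcbow".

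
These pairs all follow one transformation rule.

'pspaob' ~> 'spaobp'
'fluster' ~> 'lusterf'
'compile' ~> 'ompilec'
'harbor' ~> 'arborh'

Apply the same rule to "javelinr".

avelinrj

Each output is the input with this applied: move the first character to the end.
On "javelinr" that produces "avelinrj".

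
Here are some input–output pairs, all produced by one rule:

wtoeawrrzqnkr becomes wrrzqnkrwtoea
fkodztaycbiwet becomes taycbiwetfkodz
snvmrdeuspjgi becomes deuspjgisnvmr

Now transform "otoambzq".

bzqotoam

Each output is the input with this applied: move the first 3 characters to the end (rotate left by 3), then move the first 2 characters to the end (rotate left by 2).
Starting from "otoambzq": after the first operation, "ambzqoto"; after the second, "bzqotoam".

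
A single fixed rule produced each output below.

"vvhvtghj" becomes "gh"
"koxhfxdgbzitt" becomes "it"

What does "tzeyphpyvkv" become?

vk

The pattern: delete the last character, then keep only the last 2 characters.
"tzeyphpyvkv" → "tzeyphpyvk" → "vk".
(Check on "koxhfxdgbzitt": → "koxhfxdgbzit" → "it" ✓)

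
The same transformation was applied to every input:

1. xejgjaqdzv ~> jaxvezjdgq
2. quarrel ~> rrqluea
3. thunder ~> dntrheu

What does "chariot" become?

ircthoa

The transformation: take characters alternately from the front and the back (1st, last, 2nd, 2nd-last, ...), then move the last 2 characters to the front (rotate right by 2).
For "chariot", step one produces "cthoair"; step two turns that into "ircthoa".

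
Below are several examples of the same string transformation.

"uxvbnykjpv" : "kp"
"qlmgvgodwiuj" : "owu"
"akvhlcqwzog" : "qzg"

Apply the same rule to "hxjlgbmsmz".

Looking at the pairs, the operation is to keep every other character starting from the first (positions 1st, 3rd, 5th, ...), then delete the first 3 characters.
For "hxjlgbmsmz", step one produces "hjgmm"; step two turns that into "mm".
(Check on "qlmgvgodwiuj": → "qmvowu" → "owu" ✓)

mm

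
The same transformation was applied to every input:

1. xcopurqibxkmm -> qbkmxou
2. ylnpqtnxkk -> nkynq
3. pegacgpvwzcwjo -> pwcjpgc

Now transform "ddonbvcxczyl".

ccydob

In each case the input is transformed by: keep every other character starting from the first (positions 1st, 3rd, 5th, ...), then move the first 3 characters to the end (rotate left by 3).
"ddonbvcxczyl" → "dobccy" → "ccydob".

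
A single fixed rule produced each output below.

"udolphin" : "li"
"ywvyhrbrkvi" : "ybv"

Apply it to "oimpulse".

ps

Looking at the pairs, the operation is to move the first character to the end, then keep one character in every 3, starting at position 3 (positions 3rd, 6th, 9th, ...).
"oimpulse" → "ps".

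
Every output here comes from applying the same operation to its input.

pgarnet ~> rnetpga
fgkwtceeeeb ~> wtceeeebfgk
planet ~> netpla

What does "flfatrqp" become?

atrqpflf

Looking at the pairs, the operation is to move the first 3 characters to the end (rotate left by 3).
"flfatrqp" → "atrqpflf".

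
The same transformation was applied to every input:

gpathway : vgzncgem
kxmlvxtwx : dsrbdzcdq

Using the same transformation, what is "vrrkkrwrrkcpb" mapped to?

Rule — move the first character to the end, then shift every letter 6 places forward in the alphabet (wrapping around).
Starting from "vrrkkrwrrkcpb": after the first operation, "rrkkrwrrkcpbv"; after the second, "xxqqxcxxqivhb".

xxqqxcxxqivhb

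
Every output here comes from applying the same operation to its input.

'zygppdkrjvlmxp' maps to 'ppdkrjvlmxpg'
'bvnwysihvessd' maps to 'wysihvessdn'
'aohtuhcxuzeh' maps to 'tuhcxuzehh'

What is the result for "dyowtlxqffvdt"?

Rule — delete the first 2 characters, then move the first character to the end.
For "dyowtlxqffvdt", step one produces "owtlxqffvdt"; step two turns that into "wtlxqffvdto".

wtlxqffvdto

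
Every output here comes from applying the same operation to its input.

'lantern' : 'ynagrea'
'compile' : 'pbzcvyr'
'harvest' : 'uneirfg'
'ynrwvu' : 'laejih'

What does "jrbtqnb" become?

weogdao

The pattern: shift every letter 13 places forward in the alphabet (wrapping around) — i.e. ROT13.
"jrbtqnb" → "weogdao".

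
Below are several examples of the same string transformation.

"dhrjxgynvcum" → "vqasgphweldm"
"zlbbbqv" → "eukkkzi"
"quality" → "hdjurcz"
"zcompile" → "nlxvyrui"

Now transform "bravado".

The pattern: swap the first and last characters, then shift every letter 9 places forward in the alphabet (wrapping around).
Working it through for "bravado": intermediate "oravadb", final "xajejmk".

xajejmk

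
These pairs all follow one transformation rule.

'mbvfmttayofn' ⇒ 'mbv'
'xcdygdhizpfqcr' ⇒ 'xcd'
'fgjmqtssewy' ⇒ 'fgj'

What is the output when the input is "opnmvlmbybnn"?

In each case the input is transformed by: keep only the first 3 characters.
Doing the same to "opnmvlmbybnn": "opn".

opn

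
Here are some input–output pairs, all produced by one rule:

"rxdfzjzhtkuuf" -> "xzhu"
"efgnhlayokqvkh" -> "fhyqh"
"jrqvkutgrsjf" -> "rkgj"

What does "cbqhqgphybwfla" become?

In each case the input is transformed by: keep one character in every 3, starting at position 2 (positions 2nd, 5th, 8th, ...).
Doing the same to "cbqhqgphybwfla": "bqhwa".

bqhwa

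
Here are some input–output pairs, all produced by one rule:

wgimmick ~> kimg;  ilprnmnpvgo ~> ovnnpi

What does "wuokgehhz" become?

Rule — reverse the string, then keep every other character starting from the first (positions 1st, 3rd, 5th, ...).
For "wuokgehhz", step one produces "zhhegkouw"; step two turns that into "zhgow".

zhgow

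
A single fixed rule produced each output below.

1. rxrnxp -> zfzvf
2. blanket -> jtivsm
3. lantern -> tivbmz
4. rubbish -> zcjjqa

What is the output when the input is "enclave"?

mvktid

The pattern: shift every letter 8 places forward in the alphabet (wrapping around), then delete the last character.
On "enclave": the first step gives "mvktidm", and the second then gives "mvktid".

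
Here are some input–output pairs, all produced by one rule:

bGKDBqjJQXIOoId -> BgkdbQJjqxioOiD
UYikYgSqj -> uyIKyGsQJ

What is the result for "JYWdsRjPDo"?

The pattern: flip the case of every letter.
For "JYWdsRjPDo" the result is "jywDSrJpdO".

jywDSrJpdO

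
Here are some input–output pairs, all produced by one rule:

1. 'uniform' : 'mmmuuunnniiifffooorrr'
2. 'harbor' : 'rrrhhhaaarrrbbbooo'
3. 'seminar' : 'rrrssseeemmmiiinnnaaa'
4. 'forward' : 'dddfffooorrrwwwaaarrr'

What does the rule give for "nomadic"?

The transformation: move the last character to the front, then repeat every character 3 times.
Starting from "nomadic": after the first operation, "cnomadi"; after the second, "cccnnnooommmaaadddiii".

cccnnnooommmaaadddiii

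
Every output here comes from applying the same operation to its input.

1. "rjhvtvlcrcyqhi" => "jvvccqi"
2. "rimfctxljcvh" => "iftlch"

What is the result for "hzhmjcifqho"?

Rule — keep every other character starting from the second (positions 2nd, 4th, 6th, ...).
For "hzhmjcifqho" the result is "zmcfh".

zmcfh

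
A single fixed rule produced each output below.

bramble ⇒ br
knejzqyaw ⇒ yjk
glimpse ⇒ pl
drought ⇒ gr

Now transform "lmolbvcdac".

What's happening: reverse the string, then keep one character in every 3, starting at position 3 (positions 3rd, 6th, 9th, ...).
"lmolbvcdac" → "cadcvbloml" → "dbm".

dbm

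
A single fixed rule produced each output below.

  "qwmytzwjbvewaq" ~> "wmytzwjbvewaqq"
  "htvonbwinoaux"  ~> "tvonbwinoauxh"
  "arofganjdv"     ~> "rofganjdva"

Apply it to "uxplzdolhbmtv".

xplzdolhbmtvu

What's happening: move the first character to the end.
Doing the same to "uxplzdolhbmtv": "xplzdolhbmtvu".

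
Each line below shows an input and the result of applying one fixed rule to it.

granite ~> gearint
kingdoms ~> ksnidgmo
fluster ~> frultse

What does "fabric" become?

Looking at the pairs, the operation is to move the last character to the front, then swap each adjacent pair of characters (1↔2, 3↔4, ...).
Starting from "fabric": after the first operation, "cfabri"; after the second, "fcbair".

fcbair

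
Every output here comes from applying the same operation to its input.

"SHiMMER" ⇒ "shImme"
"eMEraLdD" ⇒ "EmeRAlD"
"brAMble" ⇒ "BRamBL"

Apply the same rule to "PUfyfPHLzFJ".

Looking at the pairs, the operation is to flip the case of every letter, then delete the last character.
For "PUfyfPHLzFJ", step one produces "puFYFphlZfj"; step two turns that into "puFYFphlZf".

puFYFphlZf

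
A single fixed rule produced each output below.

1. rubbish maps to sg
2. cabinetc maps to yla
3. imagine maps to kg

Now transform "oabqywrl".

ywj

In each case the input is transformed by: keep one character in every 3, starting at position 2 (positions 2nd, 5th, 8th, ...), then shift every letter 2 places backward in the alphabet (wrapping around).
Starting from "oabqywrl": after the first operation, "ayl"; after the second, "ywj".
(Check on "rubbish": → "ui" → "sg" ✓)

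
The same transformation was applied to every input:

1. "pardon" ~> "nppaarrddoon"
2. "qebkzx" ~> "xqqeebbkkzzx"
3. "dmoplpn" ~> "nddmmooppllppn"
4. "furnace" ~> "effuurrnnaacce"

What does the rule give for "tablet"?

Each output is the input with this applied: double every character, then move the last character to the front.
For "tablet", step one produces "ttaabblleett"; step two turns that into "tttaabblleet".

tttaabblleet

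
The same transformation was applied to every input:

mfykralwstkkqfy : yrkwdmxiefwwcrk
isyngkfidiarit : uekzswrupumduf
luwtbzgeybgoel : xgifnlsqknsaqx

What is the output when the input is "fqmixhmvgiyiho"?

rcyujtyhsukuta

The pattern: shift every letter 12 places forward in the alphabet (wrapping around).
For "fqmixhmvgiyiho" the result is "rcyujtyhsukuta".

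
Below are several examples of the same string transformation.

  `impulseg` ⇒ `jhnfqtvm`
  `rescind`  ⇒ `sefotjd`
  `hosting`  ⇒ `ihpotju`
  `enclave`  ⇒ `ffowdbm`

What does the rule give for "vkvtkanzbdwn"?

The transformation: take characters alternately from the front and the back (1st, last, 2nd, 2nd-last, ...), then shift every letter 1 place forward in the alphabet (wrapping around).
Applying both steps to "vkvtkanzbdwn": "vnkwvdtbkzan", then "wolxweuclabo".

wolxweuclabo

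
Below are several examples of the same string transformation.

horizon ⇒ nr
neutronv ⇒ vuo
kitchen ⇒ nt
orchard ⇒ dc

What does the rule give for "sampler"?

The pattern: move the last 2 characters to the front (rotate right by 2), then keep one character in every 3, starting at position 2 (positions 2nd, 5th, 8th, ...).
Applying both steps to "sampler": "ersampl", then "rm".

rm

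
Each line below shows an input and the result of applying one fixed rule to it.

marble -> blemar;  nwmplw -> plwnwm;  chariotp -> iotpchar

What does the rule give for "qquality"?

The rule is to swap the front and back halves of the string.
Applying that to "qquality" gives "lityqqua".

lityqqua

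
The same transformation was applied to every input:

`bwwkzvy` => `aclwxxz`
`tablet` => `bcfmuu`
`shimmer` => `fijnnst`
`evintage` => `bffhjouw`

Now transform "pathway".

bbiquxz

The pattern: shift every letter 1 place forward in the alphabet (wrapping around), then sort the characters into alphabetical order.
"pathway" → "bbiquxz".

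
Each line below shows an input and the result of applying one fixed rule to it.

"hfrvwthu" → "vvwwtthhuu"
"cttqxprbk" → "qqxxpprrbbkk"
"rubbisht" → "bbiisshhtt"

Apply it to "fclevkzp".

What's happening: delete the first 3 characters, then double every character.
Starting from "fclevkzp": after the first operation, "evkzp"; after the second, "eevvkkzzpp".

eevvkkzzpp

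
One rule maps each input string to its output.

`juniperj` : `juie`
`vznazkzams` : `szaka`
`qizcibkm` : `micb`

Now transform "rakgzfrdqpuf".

fagfdp

Rule — keep every other character starting from the second (positions 2nd, 4th, 6th, ...), then move the last character to the front.
Applying both steps to "rakgzfrdqpuf": "agfdpf", then "fagfdp".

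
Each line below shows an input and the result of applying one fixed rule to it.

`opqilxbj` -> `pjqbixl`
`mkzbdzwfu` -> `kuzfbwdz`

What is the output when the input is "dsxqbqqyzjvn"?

Rule — delete the first character, then take characters alternately from the front and the back (1st, last, 2nd, 2nd-last, ...).
"dsxqbqqyzjvn" → "sxqbqqyzjvn" → "snxvqjbzqyq".
(Check on "mkzbdzwfu": → "kzbdzwfu" → "kuzfbwdz" ✓)

snxvqjbzqyq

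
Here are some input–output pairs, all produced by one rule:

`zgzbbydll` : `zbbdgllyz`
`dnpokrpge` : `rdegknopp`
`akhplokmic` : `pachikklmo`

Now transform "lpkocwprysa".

yacklopprsw

Rule — sort the characters into alphabetical order, then move the last character to the front.
Starting from "lpkocwprysa": after the first operation, "acklopprswy"; after the second, "yacklopprsw".
(Check on "akhplokmic": → "achikklmop" → "pachikklmo" ✓)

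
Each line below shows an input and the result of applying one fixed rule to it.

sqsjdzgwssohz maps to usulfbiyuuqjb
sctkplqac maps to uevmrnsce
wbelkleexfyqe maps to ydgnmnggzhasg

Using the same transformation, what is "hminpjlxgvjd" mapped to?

jokprlnzixlf

The pattern: shift every letter 2 places forward in the alphabet (wrapping around).
Doing the same to "hminpjlxgvjd": "jokprlnzixlf".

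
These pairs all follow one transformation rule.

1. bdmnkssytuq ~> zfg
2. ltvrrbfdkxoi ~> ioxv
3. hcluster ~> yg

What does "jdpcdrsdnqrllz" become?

What's happening: keep one character in every 3, starting at position 3 (positions 3rd, 6th, 9th, ...), then shift every letter 13 places forward in the alphabet (wrapping around) — i.e. ROT13.
"jdpcdrsdnqrllz" → "prnl" → "ceay".

ceay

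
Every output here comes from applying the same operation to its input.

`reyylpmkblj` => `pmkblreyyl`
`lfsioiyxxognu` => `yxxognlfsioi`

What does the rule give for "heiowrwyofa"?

In each case the input is transformed by: delete the last character, then swap the front and back halves of the string.
Applying both steps to "heiowrwyofa": "heiowrwyof", then "rwyofheiow".

rwyofheiow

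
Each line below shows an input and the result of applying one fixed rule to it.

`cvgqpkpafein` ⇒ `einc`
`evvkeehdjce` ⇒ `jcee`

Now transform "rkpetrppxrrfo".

rfor

What's happening: move the first character to the end, then keep only the last 4 characters.
Applying both steps to "rkpetrppxrrfo": "kpetrppxrrfor", then "rfor".
(Check on "cvgqpkpafein": → "vgqpkpafeinc" → "einc" ✓)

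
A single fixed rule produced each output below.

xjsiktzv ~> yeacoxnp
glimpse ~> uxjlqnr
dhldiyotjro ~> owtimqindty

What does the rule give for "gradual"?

zfqlwfi

Rule — move the last 3 characters to the front (rotate right by 3), then shift every letter 5 places forward in the alphabet (wrapping around).
Working it through for "gradual": intermediate "ualgrad", final "zfqlwfi".
(Check on "xjsiktzv": → "tzvxjsik" → "yeacoxnp" ✓)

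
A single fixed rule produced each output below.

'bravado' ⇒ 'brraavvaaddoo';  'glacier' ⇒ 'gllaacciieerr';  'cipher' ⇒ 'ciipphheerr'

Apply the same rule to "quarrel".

quuaarrrreell

Each output is the input with this applied: double every character, then delete the first character.
On "quarrel": the first step gives "qquuaarrrreell", and the second then gives "quuaarrrreell".
(Check on "cipher": → "cciipphheerr" → "ciipphheerr" ✓)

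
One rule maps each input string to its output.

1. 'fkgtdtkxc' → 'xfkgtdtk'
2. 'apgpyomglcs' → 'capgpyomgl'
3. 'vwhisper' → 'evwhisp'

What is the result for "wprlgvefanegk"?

Looking at the pairs, the operation is to delete the last character, then move the last character to the front.
"wprlgvefanegk" → "wprlgvefaneg" → "gwprlgvefane".

gwprlgvefane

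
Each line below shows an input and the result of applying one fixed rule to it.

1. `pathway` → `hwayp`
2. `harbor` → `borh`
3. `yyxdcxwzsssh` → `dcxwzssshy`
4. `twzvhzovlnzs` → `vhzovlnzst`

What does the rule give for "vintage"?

Looking at the pairs, the operation is to move the first character to the end, then delete the first 2 characters.
"vintage" → "intagev" → "tagev".

tagev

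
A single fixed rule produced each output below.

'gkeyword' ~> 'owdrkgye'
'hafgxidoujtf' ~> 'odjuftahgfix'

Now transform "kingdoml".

odlmikgn

The pattern: swap each adjacent pair of characters (1↔2, 3↔4, ...), then swap the front and back halves of the string.
Starting from "kingdoml": after the first operation, "ikgnodlm"; after the second, "odlmikgn".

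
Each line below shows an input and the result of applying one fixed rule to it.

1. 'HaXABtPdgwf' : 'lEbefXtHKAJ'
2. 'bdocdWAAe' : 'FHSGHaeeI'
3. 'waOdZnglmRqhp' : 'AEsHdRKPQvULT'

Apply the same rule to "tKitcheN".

The rule is to shift every letter 4 places forward in the alphabet (wrapping around), then flip the case of every letter.
Applying that to "tKitcheN" gives "XoMXGLIr".

XoMXGLIr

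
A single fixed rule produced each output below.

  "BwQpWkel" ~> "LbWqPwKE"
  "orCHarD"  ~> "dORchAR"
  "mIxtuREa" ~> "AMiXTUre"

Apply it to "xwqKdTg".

In each case the input is transformed by: flip the case of every letter, then move the last character to the front.
"xwqKdTg" → "GXWQkDt".

GXWQkDt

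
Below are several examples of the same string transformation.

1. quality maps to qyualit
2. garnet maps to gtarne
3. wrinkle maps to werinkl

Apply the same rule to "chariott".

cthariot

The pattern: swap the first and last characters, then move the last character to the front.
Working it through for "chariott": intermediate "thariotc", final "cthariot".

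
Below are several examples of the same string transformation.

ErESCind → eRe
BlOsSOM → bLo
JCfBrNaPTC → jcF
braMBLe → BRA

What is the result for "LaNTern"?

lAn

Rule — flip the case of every letter, then keep only the first 3 characters.
"LaNTern" → "lAntERN" → "lAn".
(Check on "ErESCind": → "eRescIND" → "eRe" ✓)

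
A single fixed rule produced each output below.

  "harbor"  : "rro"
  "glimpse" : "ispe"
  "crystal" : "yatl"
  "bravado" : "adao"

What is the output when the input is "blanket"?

aekt

What's happening: swap each adjacent pair of characters (1↔2, 3↔4, ...), then delete the first 3 characters.
Starting from "blanket": after the first operation, "lbnaekt"; after the second, "aekt".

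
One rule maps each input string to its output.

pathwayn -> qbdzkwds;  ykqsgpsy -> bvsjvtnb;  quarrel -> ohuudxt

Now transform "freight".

Each output is the input with this applied: reverse the string, then shift every letter 3 places forward in the alphabet (wrapping around).
"freight" → "wkjlhui".

wkjlhui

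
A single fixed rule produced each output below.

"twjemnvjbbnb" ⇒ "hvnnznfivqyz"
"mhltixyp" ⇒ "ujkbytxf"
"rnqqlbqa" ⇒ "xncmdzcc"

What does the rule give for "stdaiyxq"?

ukjcefpm

Each output is the input with this applied: swap the front and back halves of the string, then shift every letter 12 places forward in the alphabet (wrapping around).
Starting from "stdaiyxq": after the first operation, "iyxqstda"; after the second, "ukjcefpm".
(Check on "twjemnvjbbnb": → "vjbbnbtwjemn" → "hvnnznfivqyz" ✓)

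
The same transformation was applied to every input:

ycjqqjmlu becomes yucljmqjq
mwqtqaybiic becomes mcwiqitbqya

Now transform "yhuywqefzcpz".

What's happening: take characters alternately from the front and the back (1st, last, 2nd, 2nd-last, ...).
Applying that to "yhuywqefzcpz" gives "yzhpucyzwfqe".

yzhpucyzwfqe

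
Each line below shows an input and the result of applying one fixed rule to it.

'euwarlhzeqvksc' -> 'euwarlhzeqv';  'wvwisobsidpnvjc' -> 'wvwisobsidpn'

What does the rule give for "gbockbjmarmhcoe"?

In each case the input is transformed by: delete the last 3 characters.
Applying that to "gbockbjmarmhcoe" gives "gbockbjmarmh".

gbockbjmarmh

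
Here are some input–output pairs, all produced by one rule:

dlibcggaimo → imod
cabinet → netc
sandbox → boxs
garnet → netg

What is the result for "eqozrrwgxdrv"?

drve

In each case the input is transformed by: move the last 3 characters to the front (rotate right by 3), then keep only the first 4 characters.
Applying both steps to "eqozrrwgxdrv": "drveqozrrwgx", then "drve".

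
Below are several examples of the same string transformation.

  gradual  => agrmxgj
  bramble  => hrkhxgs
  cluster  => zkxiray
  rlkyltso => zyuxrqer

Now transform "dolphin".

notjurv

In each case the input is transformed by: shift every letter 6 places forward in the alphabet (wrapping around), then move the last 3 characters to the front (rotate right by 3).
Working it through for "dolphin": intermediate "jurvnot", final "notjurv".
(Check on "cluster": → "irayzkx" → "zkxiray" ✓)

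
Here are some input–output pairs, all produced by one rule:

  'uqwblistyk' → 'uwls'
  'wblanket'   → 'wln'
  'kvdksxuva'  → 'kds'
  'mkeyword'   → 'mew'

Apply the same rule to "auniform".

anf

The transformation: delete the last 3 characters, then keep every other character starting from the first (positions 1st, 3rd, 5th, ...).
On "auniform": the first step gives "aunif", and the second then gives "anf".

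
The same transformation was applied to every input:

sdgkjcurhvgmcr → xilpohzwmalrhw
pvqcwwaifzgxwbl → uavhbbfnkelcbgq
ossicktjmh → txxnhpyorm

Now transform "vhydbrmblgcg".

Rule — shift every letter 5 places forward in the alphabet (wrapping around).
Doing the same to "vhydbrmblgcg": "amdigwrgqlhl".

amdigwrgqlhl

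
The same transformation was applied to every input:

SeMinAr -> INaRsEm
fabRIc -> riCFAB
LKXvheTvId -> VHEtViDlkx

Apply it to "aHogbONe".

The transformation: flip the case of every letter, then move the first 3 characters to the end (rotate left by 3).
Applying both steps to "aHogbONe": "AhOGBonE", then "GBonEAhO".

GBonEAhO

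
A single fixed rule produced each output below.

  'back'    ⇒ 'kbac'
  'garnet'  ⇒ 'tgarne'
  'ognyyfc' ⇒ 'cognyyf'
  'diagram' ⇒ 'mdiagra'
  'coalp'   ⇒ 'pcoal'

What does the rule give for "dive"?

In each case the input is transformed by: move the last character to the front.
On "dive" that produces "ediv".

ediv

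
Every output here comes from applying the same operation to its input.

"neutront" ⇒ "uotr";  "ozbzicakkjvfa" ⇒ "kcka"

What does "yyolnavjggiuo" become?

Each output is the input with this applied: take characters alternately from the front and the back (1st, last, 2nd, 2nd-last, ...), then keep only the last 4 characters.
Starting from "yyolnavjggiuo": after the first operation, "yoyuoilgngajv"; after the second, "gajv".

gajv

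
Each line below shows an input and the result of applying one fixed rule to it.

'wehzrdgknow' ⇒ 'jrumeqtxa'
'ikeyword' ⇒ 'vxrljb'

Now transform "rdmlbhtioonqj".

What's happening: shift every letter 13 places forward in the alphabet (wrapping around) — i.e. ROT13, then delete the last 2 characters.
Starting from "rdmlbhtioonqj": after the first operation, "eqzyougvbbadw"; after the second, "eqzyougvbba".

eqzyougvbba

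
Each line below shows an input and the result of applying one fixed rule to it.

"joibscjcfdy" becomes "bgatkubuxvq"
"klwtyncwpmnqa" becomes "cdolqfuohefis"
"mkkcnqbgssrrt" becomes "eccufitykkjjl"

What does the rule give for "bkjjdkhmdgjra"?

tcbbvczevybjs

The pattern: shift every letter 8 places backward in the alphabet (wrapping around).
For "bkjjdkhmdgjra" the result is "tcbbvczevybjs".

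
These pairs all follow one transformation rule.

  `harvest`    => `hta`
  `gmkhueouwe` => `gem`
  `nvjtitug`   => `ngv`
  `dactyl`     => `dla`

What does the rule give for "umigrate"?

uem

Rule — take characters alternately from the front and the back (1st, last, 2nd, 2nd-last, ...), then keep only the first 3 characters.
Applying that to "umigrate" gives "uem".
(Check on "nvjtitug": → "ngvujtti" → "ngv" ✓)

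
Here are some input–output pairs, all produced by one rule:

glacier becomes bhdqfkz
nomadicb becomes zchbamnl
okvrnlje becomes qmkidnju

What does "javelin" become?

The pattern: shift every letter 1 place backward in the alphabet (wrapping around), then move the first 3 characters to the end (rotate left by 3).
For "javelin", step one produces "izudkhm"; step two turns that into "dkhmizu".

dkhmizu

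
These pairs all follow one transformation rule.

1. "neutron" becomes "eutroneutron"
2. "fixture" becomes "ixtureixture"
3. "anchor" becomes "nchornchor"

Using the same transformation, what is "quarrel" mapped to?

uarreluarrel

The transformation: delete the first character, then write the whole string twice.
For "quarrel", step one produces "uarrel"; step two turns that into "uarreluarrel".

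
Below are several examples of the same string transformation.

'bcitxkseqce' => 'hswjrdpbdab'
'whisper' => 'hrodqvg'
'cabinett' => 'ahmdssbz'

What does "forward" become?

What's happening: shift every letter 1 place backward in the alphabet (wrapping around), then move the first 2 characters to the end (rotate left by 2).
For "forward", step one produces "enqvzqc"; step two turns that into "qvzqcen".

qvzqcen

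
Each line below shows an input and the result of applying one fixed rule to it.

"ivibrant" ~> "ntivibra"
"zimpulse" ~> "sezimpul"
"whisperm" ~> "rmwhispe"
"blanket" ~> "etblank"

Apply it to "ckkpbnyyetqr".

In each case the input is transformed by: move the last 2 characters to the front (rotate right by 2).
On "ckkpbnyyetqr" that produces "qrckkpbnyyet".

qrckkpbnyyet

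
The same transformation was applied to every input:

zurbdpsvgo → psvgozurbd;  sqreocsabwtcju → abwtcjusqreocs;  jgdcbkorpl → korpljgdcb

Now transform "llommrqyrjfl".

The rule is to swap the front and back halves of the string.
For "llommrqyrjfl" the result is "qyrjflllommr".

qyrjflllommr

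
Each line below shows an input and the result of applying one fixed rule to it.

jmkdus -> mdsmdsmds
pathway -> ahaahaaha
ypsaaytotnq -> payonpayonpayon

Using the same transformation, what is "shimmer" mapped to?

hmehmehme

Each output is the input with this applied: keep every other character starting from the second (positions 2nd, 4th, 6th, ...), then write the whole string 3 times in a row.
For "shimmer", step one produces "hme"; step two turns that into "hmehmehme".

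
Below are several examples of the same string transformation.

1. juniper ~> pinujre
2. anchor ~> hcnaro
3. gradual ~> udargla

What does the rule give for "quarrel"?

In each case the input is transformed by: move the last 2 characters to the front (rotate right by 2), then reverse the string.
On "quarrel" that produces "rrauqle".
(Check on "juniper": → "erjunip" → "pinujre" ✓)

rrauqle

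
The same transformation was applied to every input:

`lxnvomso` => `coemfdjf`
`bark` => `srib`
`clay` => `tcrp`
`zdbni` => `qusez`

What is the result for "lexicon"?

The pattern: shift every letter 9 places backward in the alphabet (wrapping around).
"lexicon" → "cvoztfe".

cvoztfe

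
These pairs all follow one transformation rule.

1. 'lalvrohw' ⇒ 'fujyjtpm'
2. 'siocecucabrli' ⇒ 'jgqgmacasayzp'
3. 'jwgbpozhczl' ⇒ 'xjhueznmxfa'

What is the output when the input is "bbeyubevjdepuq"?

In each case the input is transformed by: move the last 2 characters to the front (rotate right by 2), then shift every letter 2 places backward in the alphabet (wrapping around).
"bbeyubevjdepuq" → "uqbbeyubevjdep" → "sozzcwszcthbcn".

sozzcwszcthbcn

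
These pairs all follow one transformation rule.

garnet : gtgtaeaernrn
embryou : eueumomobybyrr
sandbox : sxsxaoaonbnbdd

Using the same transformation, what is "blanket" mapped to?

btbtleleakaknn

The pattern: double every character, then take characters alternately from the front and the back (1st, last, 2nd, 2nd-last, ...).
So "blanket" becomes "btbtleleakaknn".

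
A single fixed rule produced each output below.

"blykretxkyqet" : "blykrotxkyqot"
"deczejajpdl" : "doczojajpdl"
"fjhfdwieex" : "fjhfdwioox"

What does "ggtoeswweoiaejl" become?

ggtooswwooiaojl

The pattern: replace every "e" with "o".
Doing the same to "ggtoeswweoiaejl": "ggtooswwooiaojl".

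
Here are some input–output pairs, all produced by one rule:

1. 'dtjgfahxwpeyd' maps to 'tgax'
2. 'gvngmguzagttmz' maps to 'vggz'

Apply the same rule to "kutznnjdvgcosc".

uznd

Looking at the pairs, the operation is to keep every other character starting from the second (positions 2nd, 4th, 6th, ...), then keep only the first 4 characters.
Starting from "kutznnjdvgcosc": after the first operation, "uzndgoc"; after the second, "uznd".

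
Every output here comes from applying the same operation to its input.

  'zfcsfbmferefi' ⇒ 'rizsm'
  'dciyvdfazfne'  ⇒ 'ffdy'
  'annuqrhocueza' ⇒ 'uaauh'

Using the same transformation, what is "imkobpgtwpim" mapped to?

Looking at the pairs, the operation is to keep one character in every 3, starting at position 1 (positions 1st, 4th, 7th, ...), then move the last 2 characters to the front (rotate right by 2).
Doing the same to "imkobpgtwpim": "gpio".

gpio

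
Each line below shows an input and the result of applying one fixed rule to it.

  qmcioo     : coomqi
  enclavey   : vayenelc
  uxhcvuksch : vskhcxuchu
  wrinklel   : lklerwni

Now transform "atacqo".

aoqtac

The pattern: swap each adjacent pair of characters (1↔2, 3↔4, ...), then swap the front and back halves of the string.
So "atacqo" becomes "aoqtac".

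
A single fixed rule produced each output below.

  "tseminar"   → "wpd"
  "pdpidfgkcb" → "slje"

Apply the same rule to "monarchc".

The pattern: keep one character in every 3, starting at position 1 (positions 1st, 4th, 7th, ...), then shift every letter 3 places forward in the alphabet (wrapping around).
Applying both steps to "monarchc": "mah", then "pdk".

pdk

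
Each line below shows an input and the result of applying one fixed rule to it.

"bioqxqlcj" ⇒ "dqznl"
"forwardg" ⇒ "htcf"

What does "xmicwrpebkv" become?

zkyrdx

The rule is to keep every other character starting from the first (positions 1st, 3rd, 5th, ...), then shift every letter 2 places forward in the alphabet (wrapping around).
Starting from "xmicwrpebkv": after the first operation, "xiwpbv"; after the second, "zkyrdx".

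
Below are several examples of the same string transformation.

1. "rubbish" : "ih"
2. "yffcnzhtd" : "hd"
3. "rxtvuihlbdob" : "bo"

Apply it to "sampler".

The pattern: keep every other character starting from the first (positions 1st, 3rd, 5th, ...), then keep only the last 2 characters.
Starting from "sampler": after the first operation, "smlr"; after the second, "lr".

lr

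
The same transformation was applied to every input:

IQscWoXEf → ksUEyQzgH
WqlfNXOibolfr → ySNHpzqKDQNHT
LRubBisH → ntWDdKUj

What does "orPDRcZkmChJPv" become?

QTrftEbMOeJlrX

In each case the input is transformed by: shift every letter 2 places forward in the alphabet (wrapping around), then flip the case of every letter.
Starting from "orPDRcZkmChJPv": after the first operation, "qtRFTeBmoEjLRx"; after the second, "QTrftEbMOeJlrX".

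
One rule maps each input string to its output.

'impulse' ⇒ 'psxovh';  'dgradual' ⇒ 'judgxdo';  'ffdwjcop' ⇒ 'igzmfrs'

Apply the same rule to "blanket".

The pattern: shift every letter 3 places forward in the alphabet (wrapping around), then delete the first character.
For "blanket", step one produces "eodqnhw"; step two turns that into "odqnhw".

odqnhw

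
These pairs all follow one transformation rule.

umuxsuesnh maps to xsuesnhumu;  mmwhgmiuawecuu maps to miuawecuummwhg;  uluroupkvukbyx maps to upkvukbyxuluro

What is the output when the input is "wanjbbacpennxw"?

In each case the input is transformed by: move the last 2 characters to the front (rotate right by 2), then swap the front and back halves of the string.
On "wanjbbacpennxw": the first step gives "xwwanjbbacpenn", and the second then gives "bacpennxwwanjb".

bacpennxwwanjb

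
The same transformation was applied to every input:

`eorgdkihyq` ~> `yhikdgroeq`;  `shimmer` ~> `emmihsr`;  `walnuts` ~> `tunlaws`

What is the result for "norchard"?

rahcrond

The pattern: reverse the string, then move the first character to the end.
Working it through for "norchard": intermediate "drahcron", final "rahcrond".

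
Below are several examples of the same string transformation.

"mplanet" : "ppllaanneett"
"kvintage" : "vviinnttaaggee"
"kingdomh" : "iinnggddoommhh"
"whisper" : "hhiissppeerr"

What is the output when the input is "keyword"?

eeyywwoorrdd

The rule is to delete the first character, then double every character.
Working it through for "keyword": intermediate "eyword", final "eeyywwoorrdd".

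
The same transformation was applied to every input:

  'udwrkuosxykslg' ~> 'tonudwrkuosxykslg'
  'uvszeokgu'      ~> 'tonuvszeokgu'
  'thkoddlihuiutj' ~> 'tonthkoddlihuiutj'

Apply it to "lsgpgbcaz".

tonlsgpgbcaz

Each output is the input with this applied: prepend "ton".
So "lsgpgbcaz" becomes "tonlsgpgbcaz".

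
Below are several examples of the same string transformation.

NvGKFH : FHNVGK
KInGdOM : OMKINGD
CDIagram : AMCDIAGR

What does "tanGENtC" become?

The transformation: move the last 2 characters to the front (rotate right by 2), then convert every letter to uppercase.
"tanGENtC" → "TCTANGEN".

TCTANGEN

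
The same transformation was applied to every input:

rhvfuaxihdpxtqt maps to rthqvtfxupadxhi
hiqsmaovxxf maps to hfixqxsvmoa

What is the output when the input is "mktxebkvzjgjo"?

The rule is to take characters alternately from the front and the back (1st, last, 2nd, 2nd-last, ...).
Applying that to "mktxebkvzjgjo" gives "mokjtgxjezbvk".

mokjtgxjezbvk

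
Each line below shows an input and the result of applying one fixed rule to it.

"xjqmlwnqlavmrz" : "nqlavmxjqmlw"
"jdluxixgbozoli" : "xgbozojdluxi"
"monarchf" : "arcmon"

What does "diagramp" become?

gradia

Each output is the input with this applied: delete the last 2 characters, then swap the front and back halves of the string.
"diagramp" → "diagra" → "gradia".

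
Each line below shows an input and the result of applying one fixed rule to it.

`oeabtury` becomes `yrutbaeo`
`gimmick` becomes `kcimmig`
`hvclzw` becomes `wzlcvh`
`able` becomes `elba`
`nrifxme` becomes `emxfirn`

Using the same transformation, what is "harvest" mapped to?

tsevrah

The pattern: reverse the string.
Doing the same to "harvest": "tsevrah".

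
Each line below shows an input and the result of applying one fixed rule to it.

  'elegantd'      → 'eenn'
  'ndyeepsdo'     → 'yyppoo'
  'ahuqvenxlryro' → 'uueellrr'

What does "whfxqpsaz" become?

The rule is to keep one character in every 3, starting at position 3 (positions 3rd, 6th, 9th, ...), then double every character.
Starting from "whfxqpsaz": after the first operation, "fpz"; after the second, "ffppzz".
(Check on "ahuqvenxlryro": → "uelr" → "uueellrr" ✓)

ffppzz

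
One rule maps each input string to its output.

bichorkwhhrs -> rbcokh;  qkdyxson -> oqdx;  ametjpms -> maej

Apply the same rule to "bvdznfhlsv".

The transformation: keep every other character starting from the first (positions 1st, 3rd, 5th, ...), then move the last character to the front.
Doing the same to "bvdznfhlsv": "sbdnh".

sbdnh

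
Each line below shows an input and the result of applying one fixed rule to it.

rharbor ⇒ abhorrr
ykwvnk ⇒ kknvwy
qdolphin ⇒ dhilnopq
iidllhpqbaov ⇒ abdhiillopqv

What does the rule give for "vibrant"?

The transformation: sort the characters into alphabetical order.
So "vibrant" becomes "abinrtv".

abinrtv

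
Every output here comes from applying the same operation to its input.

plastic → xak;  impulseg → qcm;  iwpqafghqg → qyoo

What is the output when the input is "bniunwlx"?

jct

What's happening: keep one character in every 3, starting at position 1 (positions 1st, 4th, 7th, ...), then shift every letter 8 places forward in the alphabet (wrapping around).
"bniunwlx" → "bul" → "jct".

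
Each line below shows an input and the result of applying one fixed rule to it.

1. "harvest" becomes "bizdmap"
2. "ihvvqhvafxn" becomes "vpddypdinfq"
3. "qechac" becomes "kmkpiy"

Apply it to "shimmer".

zpquuma

Rule — swap the first and last characters, then shift every letter 8 places forward in the alphabet (wrapping around).
Doing the same to "shimmer": "zpquuma".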